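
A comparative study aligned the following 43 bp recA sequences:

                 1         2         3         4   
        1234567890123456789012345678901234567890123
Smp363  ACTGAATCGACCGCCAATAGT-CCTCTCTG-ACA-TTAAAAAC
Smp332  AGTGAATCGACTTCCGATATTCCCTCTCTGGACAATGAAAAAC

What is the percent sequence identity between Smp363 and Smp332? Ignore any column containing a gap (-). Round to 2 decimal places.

85.00%

Excluding the 3 gap columns leaves 40 comparable sites.
Differing sites — 2:C/G; 12:C/T; 13:G/T; 16:A/G; 20:G/T; 37:T/G.
34 of the 40 comparable sites match, so the percent identity is 34/40 × 100 = 85.00%.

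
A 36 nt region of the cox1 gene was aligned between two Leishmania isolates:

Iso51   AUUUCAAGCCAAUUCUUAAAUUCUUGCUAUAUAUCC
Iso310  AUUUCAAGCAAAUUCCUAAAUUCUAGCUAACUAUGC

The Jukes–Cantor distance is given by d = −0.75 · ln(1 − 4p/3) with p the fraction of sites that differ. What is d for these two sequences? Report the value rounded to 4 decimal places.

Mismatches occur at site 10 (C→A), site 16 (U→C), site 25 (U→A), site 30 (U→A), site 31 (A→C), site 35 (C→G).
p = 6/36 = 0.166667.
d = −0.75 · ln(1 − (4/3)·0.166667) = −0.75 · ln(0.777777) = −0.75 · (-0.251315) = 0.1885.

0.1885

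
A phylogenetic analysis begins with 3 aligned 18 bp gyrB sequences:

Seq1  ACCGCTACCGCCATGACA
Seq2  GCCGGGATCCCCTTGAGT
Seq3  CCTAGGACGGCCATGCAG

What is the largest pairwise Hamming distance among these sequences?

Pairwise Hamming distances:
  Seq1 vs Seq2: 8
  Seq1 vs Seq3: 9
  Seq2 vs Seq3: 10
The largest is 10, between Seq2 and Seq3.

10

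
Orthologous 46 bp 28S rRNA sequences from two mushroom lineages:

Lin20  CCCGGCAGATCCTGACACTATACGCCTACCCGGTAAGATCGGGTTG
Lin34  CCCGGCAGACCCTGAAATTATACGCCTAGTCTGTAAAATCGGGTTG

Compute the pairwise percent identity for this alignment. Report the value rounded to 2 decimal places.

The sequences differ at positions 10 (T/C), 16 (C/A), 18 (C/T), 29 (C/G), 30 (C/T), 32 (G/T), 37 (G/A).
39 of the 46 sites match, so the percent identity is 39/46 × 100 = 84.78%.

84.78%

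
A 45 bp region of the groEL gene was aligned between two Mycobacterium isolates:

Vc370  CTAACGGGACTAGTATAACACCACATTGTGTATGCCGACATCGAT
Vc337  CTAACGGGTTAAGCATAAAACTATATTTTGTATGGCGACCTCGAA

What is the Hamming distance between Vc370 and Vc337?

The sequences differ at positions 9 (A/T), 10 (C/T), 11 (T/A), 14 (T/C), 19 (C/A), 22 (C/T), 24 (C/T), 28 (G/T), 35 (C/G), 40 (A/C), 45 (T/A).
That gives 11 mismatches out of 45 aligned sites, so the Hamming distance is 11.

11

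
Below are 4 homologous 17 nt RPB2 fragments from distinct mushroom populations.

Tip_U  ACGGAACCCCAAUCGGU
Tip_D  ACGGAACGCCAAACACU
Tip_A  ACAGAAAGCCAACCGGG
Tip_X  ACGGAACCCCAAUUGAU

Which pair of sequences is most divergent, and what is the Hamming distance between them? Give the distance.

Pairwise Hamming distances:
  Tip_U vs Tip_D: 4
  Tip_U vs Tip_A: 5
  Tip_U vs Tip_X: 2
  Tip_D vs Tip_A: 6
  Tip_D vs Tip_X: 5
  Tip_A vs Tip_X: 7
The largest is 7, between Tip_A and Tip_X.

7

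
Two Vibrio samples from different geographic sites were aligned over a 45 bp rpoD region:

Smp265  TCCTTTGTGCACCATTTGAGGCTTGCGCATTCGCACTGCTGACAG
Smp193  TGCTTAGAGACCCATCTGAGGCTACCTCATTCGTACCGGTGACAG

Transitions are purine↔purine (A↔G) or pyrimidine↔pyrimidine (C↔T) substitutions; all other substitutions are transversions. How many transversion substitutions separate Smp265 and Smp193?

9

Mismatches occur at site 2 (C↔G, transversion), site 6 (T↔A, transversion), site 8 (T↔A, transversion), site 10 (C↔A, transversion), site 11 (A↔C, transversion), site 16 (T↔C, transition), site 24 (T↔A, transversion), site 25 (G↔C, transversion), site 27 (G↔T, transversion), site 34 (C↔T, transition), site 37 (T↔C, transition), site 39 (C↔G, transversion).
Of the 12 differences, 3 transitions and 9 transversions, so the answer is 9.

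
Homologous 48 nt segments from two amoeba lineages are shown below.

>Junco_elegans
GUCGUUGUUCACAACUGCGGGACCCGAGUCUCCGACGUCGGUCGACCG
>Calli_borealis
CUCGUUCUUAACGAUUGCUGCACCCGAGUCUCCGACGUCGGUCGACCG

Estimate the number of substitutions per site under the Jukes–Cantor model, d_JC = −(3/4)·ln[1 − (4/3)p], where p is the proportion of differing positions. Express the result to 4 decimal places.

Differing sites — 1:G/C; 7:G/C; 10:C/A; 13:A/G; 15:C/U; 19:G/U; 21:G/C.
p = 7/48 = 0.145833.
d = −0.75 · ln(1 − (4/3)·0.145833) = −0.75 · ln(0.805556) = −0.75 · (-0.216223) = 0.1622.

0.1622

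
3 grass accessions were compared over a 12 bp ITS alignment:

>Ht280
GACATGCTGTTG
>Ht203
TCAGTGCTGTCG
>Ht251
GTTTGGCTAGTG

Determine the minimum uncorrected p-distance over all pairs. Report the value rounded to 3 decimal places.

Pairwise Hamming distances:
  Ht280 vs Ht203: 5
  Ht280 vs Ht251: 6
  Ht203 vs Ht251: 8
The smallest is 5 mismatches, between Ht280 and Ht203; p = 5/12 = 0.417.

0.417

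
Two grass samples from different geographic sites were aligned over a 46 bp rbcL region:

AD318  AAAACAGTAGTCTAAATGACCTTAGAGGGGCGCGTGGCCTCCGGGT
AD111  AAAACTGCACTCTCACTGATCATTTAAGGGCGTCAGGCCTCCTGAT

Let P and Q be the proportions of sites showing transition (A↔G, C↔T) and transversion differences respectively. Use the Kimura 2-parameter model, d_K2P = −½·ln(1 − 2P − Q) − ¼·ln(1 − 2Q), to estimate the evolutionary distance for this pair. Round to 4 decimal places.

0.4279

Differing sites — 6:A/T (Tv); 8:T/C (Ti); 10:G/C (Tv); 14:A/C (Tv); 16:A/C (Tv); 20:C/T (Ti); 22:T/A (Tv); 24:A/T (Tv); 25:G/T (Tv); 27:G/A (Ti); 33:C/T (Ti); 34:G/C (Tv); 35:T/A (Tv); 43:G/T (Tv); 45:G/A (Ti).
Of the 15 differences, 5 transitions and 10 transversions over 46 sites: P = 5/46 = 0.108696, Q = 10/46 = 0.217391.
d = −0.5·ln(0.565217) − 0.25·ln(0.565218) = −0.5·(-0.570546) − 0.25·(-0.570544) = 0.4279.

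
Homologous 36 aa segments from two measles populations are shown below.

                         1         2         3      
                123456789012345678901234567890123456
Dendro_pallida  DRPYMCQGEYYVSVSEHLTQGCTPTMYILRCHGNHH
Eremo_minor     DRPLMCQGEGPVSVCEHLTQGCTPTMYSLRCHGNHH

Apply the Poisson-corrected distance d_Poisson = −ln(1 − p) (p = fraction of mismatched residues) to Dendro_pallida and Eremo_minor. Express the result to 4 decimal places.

0.1495

The sequences differ at positions 4 (Y/L), 10 (Y/G), 11 (Y/P), 15 (S/C), 28 (I/S).
p = 5/36 = 0.138889.
d = −ln(1 − 0.138889) = −ln(0.861111) = 0.1495.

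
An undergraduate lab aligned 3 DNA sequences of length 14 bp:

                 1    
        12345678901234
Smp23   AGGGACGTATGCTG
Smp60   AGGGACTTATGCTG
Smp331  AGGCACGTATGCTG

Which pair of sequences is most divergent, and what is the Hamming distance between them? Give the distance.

Pairwise Hamming distances:
  Smp23 vs Smp60: 1
  Smp23 vs Smp331: 1
  Smp60 vs Smp331: 2
The largest is 2, between Smp60 and Smp331.

2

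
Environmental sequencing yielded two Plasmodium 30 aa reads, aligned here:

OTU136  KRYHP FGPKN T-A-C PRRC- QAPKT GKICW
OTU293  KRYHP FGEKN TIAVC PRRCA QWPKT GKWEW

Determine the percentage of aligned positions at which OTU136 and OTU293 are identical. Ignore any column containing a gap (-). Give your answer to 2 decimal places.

85.19%

Excluding the 3 gap columns leaves 27 comparable sites.
Mismatches occur at site 8 (P↔E), site 22 (A↔W), site 28 (I↔W), site 29 (C↔E).
23 of the 27 comparable sites match, so the percent identity is 23/27 × 100 = 85.19%.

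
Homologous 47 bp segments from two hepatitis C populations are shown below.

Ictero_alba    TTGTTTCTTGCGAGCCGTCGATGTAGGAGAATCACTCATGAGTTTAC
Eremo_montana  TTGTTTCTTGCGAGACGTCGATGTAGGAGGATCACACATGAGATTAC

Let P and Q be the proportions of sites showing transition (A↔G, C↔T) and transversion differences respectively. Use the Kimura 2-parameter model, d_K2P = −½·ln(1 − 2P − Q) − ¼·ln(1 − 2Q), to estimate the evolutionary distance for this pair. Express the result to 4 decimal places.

Mismatches occur at site 15 (C↔A, transversion), site 30 (A↔G, transition), site 36 (T↔A, transversion), site 43 (T↔A, transversion).
Of the 4 differences, 1 transition and 3 transversions over 47 sites: P = 1/47 = 0.021277, Q = 3/47 = 0.063830.
d = −0.5·ln(0.893616) − 0.25·ln(0.872340) = −0.5·(-0.112479) − 0.25·(-0.136576) = 0.0904.

0.0904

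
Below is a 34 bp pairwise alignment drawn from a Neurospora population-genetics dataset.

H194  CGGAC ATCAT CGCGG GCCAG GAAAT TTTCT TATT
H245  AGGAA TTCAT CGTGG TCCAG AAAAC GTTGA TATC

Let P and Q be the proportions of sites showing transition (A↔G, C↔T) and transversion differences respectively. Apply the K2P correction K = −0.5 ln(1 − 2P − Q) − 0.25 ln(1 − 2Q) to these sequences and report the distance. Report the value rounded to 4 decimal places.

The sequences differ at positions 1 (C/A, transversion), 5 (C/A, transversion), 6 (A/T, transversion), 13 (C/T, transition), 16 (G/T, transversion), 21 (G/A, transition), 25 (T/C, transition), 26 (T/G, transversion), 29 (C/G, transversion), 30 (T/A, transversion), 34 (T/C, transition).
Of the 11 differences, 4 transitions and 7 transversions over 34 sites: P = 4/34 = 0.117647, Q = 7/34 = 0.205882.
d = −0.5·ln(0.558824) − 0.25·ln(0.588236) = −0.5·(-0.581921) − 0.25·(-0.530627) = 0.4236.

0.4236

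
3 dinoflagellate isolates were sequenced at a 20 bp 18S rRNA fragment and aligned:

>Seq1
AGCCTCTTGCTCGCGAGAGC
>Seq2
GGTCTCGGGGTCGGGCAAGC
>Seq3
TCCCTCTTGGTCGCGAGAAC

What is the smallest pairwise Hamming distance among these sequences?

4

Pairwise Hamming distances:
  Seq1 vs Seq2: 8
  Seq1 vs Seq3: 4
  Seq2 vs Seq3: 9
The smallest is 4, between Seq1 and Seq3.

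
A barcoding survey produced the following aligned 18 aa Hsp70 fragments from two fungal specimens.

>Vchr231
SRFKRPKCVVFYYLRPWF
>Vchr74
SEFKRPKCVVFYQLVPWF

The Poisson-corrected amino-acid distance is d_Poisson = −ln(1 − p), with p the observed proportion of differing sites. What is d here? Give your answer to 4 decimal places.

0.1823

Mismatches occur at site 2 (R→E), site 13 (Y→Q), site 15 (R→V).
p = 3/18 = 0.166667.
d = −ln(1 − 0.166667) = −ln(0.833333) = 0.1823.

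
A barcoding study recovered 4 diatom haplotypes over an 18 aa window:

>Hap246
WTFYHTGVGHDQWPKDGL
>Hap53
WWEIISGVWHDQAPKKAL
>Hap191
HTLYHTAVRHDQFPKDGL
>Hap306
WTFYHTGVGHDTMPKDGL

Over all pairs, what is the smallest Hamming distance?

2

Pairwise Hamming distances:
  Hap246 vs Hap53: 9
  Hap246 vs Hap191: 5
  Hap246 vs Hap306: 2
  Hap53 vs Hap191: 11
  Hap53 vs Hap306: 10
  Hap191 vs Hap306: 6
The smallest is 2, between Hap246 and Hap306.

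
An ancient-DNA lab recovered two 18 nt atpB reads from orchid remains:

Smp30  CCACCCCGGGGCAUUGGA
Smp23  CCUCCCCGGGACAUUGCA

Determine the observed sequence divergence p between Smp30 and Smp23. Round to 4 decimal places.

Differing sites — 3:A/U; 11:G/A; 17:G/C.
There are 3 differences over 18 sites, so p = 3/18 = 0.1667.

0.1667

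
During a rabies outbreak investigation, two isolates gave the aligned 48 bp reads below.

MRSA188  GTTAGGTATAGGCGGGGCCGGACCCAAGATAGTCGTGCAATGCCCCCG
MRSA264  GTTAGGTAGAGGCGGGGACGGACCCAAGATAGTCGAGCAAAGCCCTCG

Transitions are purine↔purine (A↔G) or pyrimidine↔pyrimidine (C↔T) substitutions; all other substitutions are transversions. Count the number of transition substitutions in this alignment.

Mismatches occur at site 9 (T→G, transversion), site 18 (C→A, transversion), site 36 (T→A, transversion), site 41 (T→A, transversion), site 46 (C→T, transition).
Of the 5 differences, 1 transition and 4 transversions, so the answer is 1.

1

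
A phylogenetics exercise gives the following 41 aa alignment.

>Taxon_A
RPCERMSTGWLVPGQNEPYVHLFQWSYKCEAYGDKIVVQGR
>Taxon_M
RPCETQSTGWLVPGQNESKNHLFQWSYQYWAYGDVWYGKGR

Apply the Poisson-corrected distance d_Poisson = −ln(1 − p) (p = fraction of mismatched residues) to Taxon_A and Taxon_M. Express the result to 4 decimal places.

0.3814

The sequences differ at positions 5 (R/T), 6 (M/Q), 18 (P/S), 19 (Y/K), 20 (V/N), 28 (K/Q), 29 (C/Y), 30 (E/W), 35 (K/V), 36 (I/W), 37 (V/Y), 38 (V/G), 39 (Q/K).
p = 13/41 = 0.317073.
d = −ln(1 − 0.317073) = −ln(0.682927) = 0.3814.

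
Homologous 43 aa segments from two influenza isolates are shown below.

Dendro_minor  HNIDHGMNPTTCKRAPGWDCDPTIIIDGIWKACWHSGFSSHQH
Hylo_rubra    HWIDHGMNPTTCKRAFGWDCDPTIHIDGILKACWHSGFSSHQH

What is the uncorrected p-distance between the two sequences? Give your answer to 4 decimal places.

0.0930

The sequences differ at positions 2 (N/W), 16 (P/F), 25 (I/H), 30 (W/L).
There are 4 differences over 43 sites, so p = 4/43 = 0.0930.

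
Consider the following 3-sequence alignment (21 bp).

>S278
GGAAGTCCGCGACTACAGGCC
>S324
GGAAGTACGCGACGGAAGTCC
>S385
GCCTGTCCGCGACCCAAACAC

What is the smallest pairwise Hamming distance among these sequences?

Pairwise Hamming distances:
  S278 vs S324: 5
  S278 vs S385: 9
  S324 vs S385: 9
The smallest is 5, between S278 and S324.

5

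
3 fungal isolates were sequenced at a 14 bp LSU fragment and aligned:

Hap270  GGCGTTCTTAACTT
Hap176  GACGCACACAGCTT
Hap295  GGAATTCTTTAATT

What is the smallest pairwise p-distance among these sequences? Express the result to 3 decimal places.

Pairwise Hamming distances:
  Hap270 vs Hap176: 6
  Hap270 vs Hap295: 4
  Hap176 vs Hap295: 10
The smallest is 4 mismatches, between Hap270 and Hap295; p = 4/14 = 0.286.

0.286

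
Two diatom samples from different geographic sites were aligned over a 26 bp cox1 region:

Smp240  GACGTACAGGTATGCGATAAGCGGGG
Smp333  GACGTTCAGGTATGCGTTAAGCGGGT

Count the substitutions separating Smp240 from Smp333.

Mismatches occur at site 6 (A↔T), site 17 (A↔T), site 26 (G↔T).
That gives 3 mismatches out of 26 aligned sites, so the Hamming distance is 3.

3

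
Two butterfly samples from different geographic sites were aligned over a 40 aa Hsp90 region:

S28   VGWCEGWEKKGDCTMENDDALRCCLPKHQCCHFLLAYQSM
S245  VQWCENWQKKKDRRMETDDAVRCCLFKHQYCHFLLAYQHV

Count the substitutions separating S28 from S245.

12

Differing sites — 2:G/Q; 6:G/N; 8:E/Q; 11:G/K; 13:C/R; 14:T/R; 17:N/T; 21:L/V; 26:P/F; 30:C/Y; 39:S/H; 40:M/V.
That gives 12 mismatches out of 40 aligned sites, so the Hamming distance is 12.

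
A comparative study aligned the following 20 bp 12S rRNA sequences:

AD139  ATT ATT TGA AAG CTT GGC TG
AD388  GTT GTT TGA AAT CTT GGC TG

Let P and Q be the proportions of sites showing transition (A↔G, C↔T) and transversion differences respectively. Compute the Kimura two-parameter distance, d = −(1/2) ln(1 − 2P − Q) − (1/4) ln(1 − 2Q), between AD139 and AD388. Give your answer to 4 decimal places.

Mismatches occur at site 1 (A↔G, transition), site 4 (A↔G, transition), site 12 (G↔T, transversion).
Of the 3 differences, 2 transitions and 1 transversion over 20 sites: P = 2/20 = 0.100000, Q = 1/20 = 0.050000.
d = −0.5·ln(0.750000) − 0.25·ln(0.900000) = −0.5·(-0.287682) − 0.25·(-0.105361) = 0.1702.

0.1702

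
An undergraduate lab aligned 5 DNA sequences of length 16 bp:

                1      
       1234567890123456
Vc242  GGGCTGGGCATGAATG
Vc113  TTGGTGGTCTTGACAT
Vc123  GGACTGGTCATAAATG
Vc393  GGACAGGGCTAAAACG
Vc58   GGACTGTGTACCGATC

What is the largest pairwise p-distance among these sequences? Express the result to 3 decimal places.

0.875

Pairwise Hamming distances:
  Vc242 vs Vc113: 8
  Vc242 vs Vc123: 3
  Vc242 vs Vc393: 6
  Vc242 vs Vc58: 7
  Vc113 vs Vc123: 9
  Vc113 vs Vc393: 11
  Vc113 vs Vc58: 14
  Vc123 vs Vc393: 5
  Vc123 vs Vc58: 7
  Vc393 vs Vc58: 9
The largest is 14 mismatches, between Vc113 and Vc58; p = 14/16 = 0.875.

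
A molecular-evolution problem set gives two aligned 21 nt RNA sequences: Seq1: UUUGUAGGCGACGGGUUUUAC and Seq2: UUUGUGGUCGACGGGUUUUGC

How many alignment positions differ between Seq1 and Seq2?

Mismatches occur at site 6 (A↔G), site 8 (G↔U), site 20 (A↔G).
That gives 3 mismatches out of 21 aligned sites, so the Hamming distance is 3.

3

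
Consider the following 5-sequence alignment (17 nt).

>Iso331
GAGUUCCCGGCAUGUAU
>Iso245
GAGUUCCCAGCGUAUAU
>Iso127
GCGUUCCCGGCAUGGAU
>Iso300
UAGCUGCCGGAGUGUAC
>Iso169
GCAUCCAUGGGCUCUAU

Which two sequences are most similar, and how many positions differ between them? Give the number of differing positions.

Pairwise Hamming distances:
  Iso331 vs Iso245: 3
  Iso331 vs Iso127: 2
  Iso331 vs Iso300: 6
  Iso331 vs Iso169: 8
  Iso245 vs Iso127: 5
  Iso245 vs Iso300: 7
  Iso245 vs Iso169: 9
  Iso127 vs Iso300: 8
  Iso127 vs Iso169: 8
  Iso300 vs Iso169: 12
The smallest is 2, between Iso331 and Iso127.

2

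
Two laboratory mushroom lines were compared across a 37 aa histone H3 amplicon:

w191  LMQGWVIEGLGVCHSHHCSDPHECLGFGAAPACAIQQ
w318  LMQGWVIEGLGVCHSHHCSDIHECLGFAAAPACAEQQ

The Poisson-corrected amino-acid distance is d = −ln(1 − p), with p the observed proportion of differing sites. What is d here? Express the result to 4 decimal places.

Mismatches occur at site 21 (P/I), site 28 (G/A), site 35 (I/E).
p = 3/37 = 0.081081.
d = −ln(1 − 0.081081) = −ln(0.918919) = 0.0846.

0.0846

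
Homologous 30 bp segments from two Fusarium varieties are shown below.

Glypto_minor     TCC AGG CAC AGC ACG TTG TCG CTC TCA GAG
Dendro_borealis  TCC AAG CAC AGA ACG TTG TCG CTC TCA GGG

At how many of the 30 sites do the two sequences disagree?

3

Differing sites — 5:G/A; 12:C/A; 29:A/G.
That gives 3 mismatches out of 30 aligned sites, so the Hamming distance is 3.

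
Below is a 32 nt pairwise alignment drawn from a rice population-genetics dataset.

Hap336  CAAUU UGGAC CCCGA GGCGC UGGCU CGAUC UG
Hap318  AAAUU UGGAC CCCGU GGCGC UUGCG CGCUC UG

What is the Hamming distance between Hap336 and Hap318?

Mismatches occur at site 1 (C↔A), site 15 (A↔U), site 22 (G↔U), site 25 (U↔G), site 28 (A↔C).
That gives 5 mismatches out of 32 aligned sites, so the Hamming distance is 5.

5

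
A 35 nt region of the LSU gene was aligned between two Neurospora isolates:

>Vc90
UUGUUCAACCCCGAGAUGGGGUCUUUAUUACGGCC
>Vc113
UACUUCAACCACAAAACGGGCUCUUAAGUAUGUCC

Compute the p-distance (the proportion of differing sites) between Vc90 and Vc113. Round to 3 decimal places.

The sequences differ at positions 2 (U/A), 3 (G/C), 11 (C/A), 13 (G/A), 15 (G/A), 17 (U/C), 21 (G/C), 26 (U/A), 28 (U/G), 31 (C/U), 33 (G/U).
There are 11 differences over 35 sites, so p = 11/35 = 0.314.

0.314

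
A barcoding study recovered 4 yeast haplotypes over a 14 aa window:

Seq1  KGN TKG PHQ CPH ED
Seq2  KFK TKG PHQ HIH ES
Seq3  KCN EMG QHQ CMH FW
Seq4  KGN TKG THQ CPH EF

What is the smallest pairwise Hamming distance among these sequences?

Pairwise Hamming distances:
  Seq1 vs Seq2: 5
  Seq1 vs Seq3: 7
  Seq1 vs Seq4: 2
  Seq2 vs Seq3: 9
  Seq2 vs Seq4: 6
  Seq3 vs Seq4: 7
The smallest is 2, between Seq1 and Seq4.

2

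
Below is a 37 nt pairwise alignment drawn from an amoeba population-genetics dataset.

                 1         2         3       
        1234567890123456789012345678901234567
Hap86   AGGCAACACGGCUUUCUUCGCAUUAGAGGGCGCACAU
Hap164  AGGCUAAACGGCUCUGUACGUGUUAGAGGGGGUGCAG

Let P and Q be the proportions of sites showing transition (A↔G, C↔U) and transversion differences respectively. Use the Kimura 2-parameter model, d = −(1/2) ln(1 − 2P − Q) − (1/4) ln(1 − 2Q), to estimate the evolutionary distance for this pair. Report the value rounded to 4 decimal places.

0.3812

Mismatches occur at site 5 (A→U, transversion), site 7 (C→A, transversion), site 14 (U→C, transition), site 16 (C→G, transversion), site 18 (U→A, transversion), site 21 (C→U, transition), site 22 (A→G, transition), site 31 (C→G, transversion), site 33 (C→U, transition), site 34 (A→G, transition), site 37 (U→G, transversion).
Of the 11 differences, 5 transitions and 6 transversions over 37 sites: P = 5/37 = 0.135135, Q = 6/37 = 0.162162.
d = −0.5·ln(0.567568) − 0.25·ln(0.675676) = −0.5·(-0.566395) − 0.25·(-0.392042) = 0.3812.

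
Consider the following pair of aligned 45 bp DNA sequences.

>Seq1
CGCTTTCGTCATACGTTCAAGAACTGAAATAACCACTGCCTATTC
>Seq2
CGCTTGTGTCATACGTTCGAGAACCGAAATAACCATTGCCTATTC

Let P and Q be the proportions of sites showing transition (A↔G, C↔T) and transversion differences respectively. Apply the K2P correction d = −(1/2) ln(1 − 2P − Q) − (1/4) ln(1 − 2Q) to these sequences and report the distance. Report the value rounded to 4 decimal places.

Mismatches occur at site 6 (T→G, transversion), site 7 (C→T, transition), site 19 (A→G, transition), site 25 (T→C, transition), site 36 (C→T, transition).
Of the 5 differences, 4 transitions and 1 transversion over 45 sites: P = 4/45 = 0.088889, Q = 1/45 = 0.022222.
d = −0.5·ln(0.800000) − 0.25·ln(0.955556) = −0.5·(-0.223144) − 0.25·(-0.045462) = 0.1229.

0.1229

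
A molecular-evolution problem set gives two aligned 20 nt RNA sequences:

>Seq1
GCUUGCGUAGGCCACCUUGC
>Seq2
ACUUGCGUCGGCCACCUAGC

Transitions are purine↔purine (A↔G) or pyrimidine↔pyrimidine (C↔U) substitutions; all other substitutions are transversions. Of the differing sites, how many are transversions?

2

Differing sites — 1:G/A (Ti); 9:A/C (Tv); 18:U/A (Tv).
Of the 3 differences, 1 transition and 2 transversions, so the answer is 2.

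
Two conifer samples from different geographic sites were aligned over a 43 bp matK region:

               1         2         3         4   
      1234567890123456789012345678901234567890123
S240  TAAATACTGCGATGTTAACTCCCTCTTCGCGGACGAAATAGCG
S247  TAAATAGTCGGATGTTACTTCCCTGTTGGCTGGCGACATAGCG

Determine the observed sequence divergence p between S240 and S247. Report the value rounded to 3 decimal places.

Differing sites — 7:C/G; 9:G/C; 10:C/G; 18:A/C; 19:C/T; 25:C/G; 28:C/G; 31:G/T; 33:A/G; 37:A/C.
There are 10 differences over 43 sites, so p = 10/43 = 0.233.

0.233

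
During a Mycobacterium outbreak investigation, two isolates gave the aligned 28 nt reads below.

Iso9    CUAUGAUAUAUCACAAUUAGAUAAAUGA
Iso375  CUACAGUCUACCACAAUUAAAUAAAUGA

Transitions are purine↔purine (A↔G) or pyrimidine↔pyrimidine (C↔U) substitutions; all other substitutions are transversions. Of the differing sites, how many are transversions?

Mismatches occur at site 4 (U→C, transition), site 5 (G→A, transition), site 6 (A→G, transition), site 8 (A→C, transversion), site 11 (U→C, transition), site 20 (G→A, transition).
Of the 6 differences, 5 transitions and 1 transversion, so the answer is 1.

1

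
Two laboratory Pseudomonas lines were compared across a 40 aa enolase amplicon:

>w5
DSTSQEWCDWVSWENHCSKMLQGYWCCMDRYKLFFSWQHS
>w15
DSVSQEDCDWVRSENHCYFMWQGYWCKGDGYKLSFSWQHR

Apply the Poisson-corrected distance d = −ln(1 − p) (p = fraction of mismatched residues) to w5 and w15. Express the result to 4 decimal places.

The sequences differ at positions 3 (T/V), 7 (W/D), 12 (S/R), 13 (W/S), 18 (S/Y), 19 (K/F), 21 (L/W), 27 (C/K), 28 (M/G), 30 (R/G), 34 (F/S), 40 (S/R).
p = 12/40 = 0.300000.
d = −ln(1 − 0.300000) = −ln(0.700000) = 0.3567.

0.3567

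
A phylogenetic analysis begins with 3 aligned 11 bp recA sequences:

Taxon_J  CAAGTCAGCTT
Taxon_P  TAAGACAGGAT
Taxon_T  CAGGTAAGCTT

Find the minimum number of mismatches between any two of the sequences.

2

Pairwise Hamming distances:
  Taxon_J vs Taxon_P: 4
  Taxon_J vs Taxon_T: 2
  Taxon_P vs Taxon_T: 6
The smallest is 2, between Taxon_J and Taxon_T.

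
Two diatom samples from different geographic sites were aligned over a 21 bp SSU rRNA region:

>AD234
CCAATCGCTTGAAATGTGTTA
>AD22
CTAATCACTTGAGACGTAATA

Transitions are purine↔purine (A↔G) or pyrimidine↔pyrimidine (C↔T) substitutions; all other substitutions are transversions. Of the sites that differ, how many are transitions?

5

The sequences differ at positions 2 (C/T, transition), 7 (G/A, transition), 13 (A/G, transition), 15 (T/C, transition), 18 (G/A, transition), 19 (T/A, transversion).
Of the 6 differences, 5 transitions and 1 transversion, so the answer is 5.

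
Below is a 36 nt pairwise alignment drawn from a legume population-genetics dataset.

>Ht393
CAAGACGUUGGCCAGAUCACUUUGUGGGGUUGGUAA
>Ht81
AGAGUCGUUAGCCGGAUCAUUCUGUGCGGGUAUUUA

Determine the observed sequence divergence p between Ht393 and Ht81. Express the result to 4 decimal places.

0.3333

Mismatches occur at site 1 (C→A), site 2 (A→G), site 5 (A→U), site 10 (G→A), site 14 (A→G), site 20 (C→U), site 22 (U→C), site 27 (G→C), site 30 (U→G), site 32 (G→A), site 33 (G→U), site 35 (A→U).
There are 12 differences over 36 sites, so p = 12/36 = 0.3333.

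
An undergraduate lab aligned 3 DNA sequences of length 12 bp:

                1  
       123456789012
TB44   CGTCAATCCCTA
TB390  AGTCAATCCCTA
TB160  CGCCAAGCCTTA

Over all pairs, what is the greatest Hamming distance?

Pairwise Hamming distances:
  TB44 vs TB390: 1
  TB44 vs TB160: 3
  TB390 vs TB160: 4
The largest is 4, between TB390 and TB160.

4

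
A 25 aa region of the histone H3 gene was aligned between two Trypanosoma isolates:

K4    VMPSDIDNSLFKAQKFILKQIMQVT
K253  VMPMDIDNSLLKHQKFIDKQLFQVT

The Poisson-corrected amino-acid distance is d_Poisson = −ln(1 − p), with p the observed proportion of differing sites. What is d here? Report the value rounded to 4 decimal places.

0.2744

Differing sites — 4:S/M; 11:F/L; 13:A/H; 18:L/D; 21:I/L; 22:M/F.
p = 6/25 = 0.240000.
d = −ln(1 − 0.240000) = −ln(0.760000) = 0.2744.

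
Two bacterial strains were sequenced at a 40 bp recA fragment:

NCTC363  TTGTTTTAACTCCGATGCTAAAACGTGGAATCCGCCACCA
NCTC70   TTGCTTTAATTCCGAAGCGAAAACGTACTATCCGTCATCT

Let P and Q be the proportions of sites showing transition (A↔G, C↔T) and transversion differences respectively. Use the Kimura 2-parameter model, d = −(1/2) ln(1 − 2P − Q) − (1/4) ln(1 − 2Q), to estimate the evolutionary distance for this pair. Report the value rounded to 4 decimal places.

The sequences differ at positions 4 (T/C, transition), 10 (C/T, transition), 16 (T/A, transversion), 19 (T/G, transversion), 27 (G/A, transition), 28 (G/C, transversion), 29 (A/T, transversion), 35 (C/T, transition), 38 (C/T, transition), 40 (A/T, transversion).
Of the 10 differences, 5 transitions and 5 transversions over 40 sites: P = 5/40 = 0.125000, Q = 5/40 = 0.125000.
d = −0.5·ln(0.625000) − 0.25·ln(0.750000) = −0.5·(-0.470004) − 0.25·(-0.287682) = 0.3069.

0.3069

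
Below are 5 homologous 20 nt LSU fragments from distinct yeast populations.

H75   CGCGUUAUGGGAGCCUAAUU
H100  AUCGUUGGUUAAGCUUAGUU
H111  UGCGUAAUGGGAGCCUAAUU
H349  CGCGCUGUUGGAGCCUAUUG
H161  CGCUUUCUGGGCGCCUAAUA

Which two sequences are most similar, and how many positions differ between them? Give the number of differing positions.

2

Pairwise Hamming distances:
  H75 vs H100: 9
  H75 vs H111: 2
  H75 vs H349: 5
  H75 vs H161: 4
  H100 vs H111: 10
  H100 vs H349: 9
  H100 vs H161: 12
  H111 vs H349: 7
  H111 vs H161: 6
  H349 vs H161: 7
The smallest is 2, between H75 and H111.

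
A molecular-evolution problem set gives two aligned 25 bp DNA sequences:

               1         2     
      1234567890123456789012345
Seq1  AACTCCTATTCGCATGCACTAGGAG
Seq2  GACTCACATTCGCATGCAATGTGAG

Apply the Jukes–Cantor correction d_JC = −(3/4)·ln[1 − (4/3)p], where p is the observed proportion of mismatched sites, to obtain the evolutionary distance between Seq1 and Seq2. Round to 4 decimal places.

Mismatches occur at site 1 (A↔G), site 6 (C↔A), site 7 (T↔C), site 19 (C↔A), site 21 (A↔G), site 22 (G↔T).
p = 6/25 = 0.240000.
d = −0.75 · ln(1 − (4/3)·0.240000) = −0.75 · ln(0.680000) = −0.75 · (-0.385662) = 0.2892.

0.2892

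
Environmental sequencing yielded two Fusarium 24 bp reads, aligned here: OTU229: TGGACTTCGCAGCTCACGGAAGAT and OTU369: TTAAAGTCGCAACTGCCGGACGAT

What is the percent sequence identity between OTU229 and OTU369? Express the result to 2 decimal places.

66.67%

Differing sites — 2:G/T; 3:G/A; 5:C/A; 6:T/G; 12:G/A; 15:C/G; 16:A/C; 21:A/C.
16 of the 24 sites match, so the percent identity is 16/24 × 100 = 66.67%.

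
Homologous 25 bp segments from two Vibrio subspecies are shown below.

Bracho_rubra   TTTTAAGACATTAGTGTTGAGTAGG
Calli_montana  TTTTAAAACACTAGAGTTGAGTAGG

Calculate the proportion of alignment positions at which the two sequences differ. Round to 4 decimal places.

Mismatches occur at site 7 (G↔A), site 11 (T↔C), site 15 (T↔A).
There are 3 differences over 25 sites, so p = 3/25 = 0.1200.

0.1200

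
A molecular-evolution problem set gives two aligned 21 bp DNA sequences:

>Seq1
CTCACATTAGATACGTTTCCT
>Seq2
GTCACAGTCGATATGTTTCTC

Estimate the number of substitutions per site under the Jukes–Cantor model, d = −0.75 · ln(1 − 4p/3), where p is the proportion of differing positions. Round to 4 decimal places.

0.3597

Mismatches occur at site 1 (C→G), site 7 (T→G), site 9 (A→C), site 14 (C→T), site 20 (C→T), site 21 (T→C).
p = 6/21 = 0.285714.
d = −0.75 · ln(1 − (4/3)·0.285714) = −0.75 · ln(0.619048) = −0.75 · (-0.479572) = 0.3597.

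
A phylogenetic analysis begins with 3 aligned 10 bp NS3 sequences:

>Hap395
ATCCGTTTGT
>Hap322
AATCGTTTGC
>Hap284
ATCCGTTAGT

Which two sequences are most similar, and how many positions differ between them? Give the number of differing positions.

1

Pairwise Hamming distances:
  Hap395 vs Hap322: 3
  Hap395 vs Hap284: 1
  Hap322 vs Hap284: 4
The smallest is 1, between Hap395 and Hap284.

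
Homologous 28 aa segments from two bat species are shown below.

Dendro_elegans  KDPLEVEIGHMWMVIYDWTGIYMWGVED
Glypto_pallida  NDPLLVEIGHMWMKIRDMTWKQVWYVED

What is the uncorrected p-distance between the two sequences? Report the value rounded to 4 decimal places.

The sequences differ at positions 1 (K/N), 5 (E/L), 14 (V/K), 16 (Y/R), 18 (W/M), 20 (G/W), 21 (I/K), 22 (Y/Q), 23 (M/V), 25 (G/Y).
There are 10 differences over 28 sites, so p = 10/28 = 0.3571.

0.3571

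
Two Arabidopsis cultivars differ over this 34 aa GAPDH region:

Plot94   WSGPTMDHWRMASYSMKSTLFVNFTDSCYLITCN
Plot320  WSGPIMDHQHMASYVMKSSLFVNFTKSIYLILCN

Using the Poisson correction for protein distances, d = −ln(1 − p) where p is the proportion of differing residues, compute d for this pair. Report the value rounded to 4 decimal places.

0.2683

Differing sites — 5:T/I; 9:W/Q; 10:R/H; 15:S/V; 19:T/S; 26:D/K; 28:C/I; 32:T/L.
p = 8/34 = 0.235294.
d = −ln(1 − 0.235294) = −ln(0.764706) = 0.2683.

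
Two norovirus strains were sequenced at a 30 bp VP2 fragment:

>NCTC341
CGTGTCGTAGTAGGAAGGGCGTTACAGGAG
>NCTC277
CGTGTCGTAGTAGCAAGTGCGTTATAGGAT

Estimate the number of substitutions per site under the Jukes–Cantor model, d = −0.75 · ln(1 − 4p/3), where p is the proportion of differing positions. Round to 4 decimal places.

Differing sites — 14:G/C; 18:G/T; 25:C/T; 30:G/T.
p = 4/30 = 0.133333.
d = −0.75 · ln(1 − (4/3)·0.133333) = −0.75 · ln(0.822223) = −0.75 · (-0.195744) = 0.1468.

0.1468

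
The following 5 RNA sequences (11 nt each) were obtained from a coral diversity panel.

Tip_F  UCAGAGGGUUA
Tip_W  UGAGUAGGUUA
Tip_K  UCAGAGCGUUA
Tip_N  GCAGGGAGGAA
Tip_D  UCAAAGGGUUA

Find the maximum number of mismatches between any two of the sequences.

Pairwise Hamming distances:
  Tip_F vs Tip_W: 3
  Tip_F vs Tip_K: 1
  Tip_F vs Tip_N: 5
  Tip_F vs Tip_D: 1
  Tip_W vs Tip_K: 4
  Tip_W vs Tip_N: 7
  Tip_W vs Tip_D: 4
  Tip_K vs Tip_N: 5
  Tip_K vs Tip_D: 2
  Tip_N vs Tip_D: 6
The largest is 7, between Tip_W and Tip_N.

7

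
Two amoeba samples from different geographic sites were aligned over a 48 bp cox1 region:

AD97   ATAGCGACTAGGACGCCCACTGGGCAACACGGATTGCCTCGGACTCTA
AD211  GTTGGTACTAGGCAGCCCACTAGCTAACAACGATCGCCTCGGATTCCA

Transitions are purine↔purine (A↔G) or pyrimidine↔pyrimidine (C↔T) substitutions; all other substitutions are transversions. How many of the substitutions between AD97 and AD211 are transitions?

6

Differing sites — 1:A/G (Ti); 3:A/T (Tv); 5:C/G (Tv); 6:G/T (Tv); 13:A/C (Tv); 14:C/A (Tv); 22:G/A (Ti); 24:G/C (Tv); 25:C/T (Ti); 30:C/A (Tv); 31:G/C (Tv); 35:T/C (Ti); 44:C/T (Ti); 47:T/C (Ti).
Of the 14 differences, 6 transitions and 8 transversions, so the answer is 6.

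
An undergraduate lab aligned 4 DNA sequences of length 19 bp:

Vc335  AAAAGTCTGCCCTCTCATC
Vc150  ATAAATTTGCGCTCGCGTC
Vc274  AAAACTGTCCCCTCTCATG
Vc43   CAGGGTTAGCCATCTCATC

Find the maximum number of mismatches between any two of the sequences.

10

Pairwise Hamming distances:
  Vc335 vs Vc150: 6
  Vc335 vs Vc274: 4
  Vc335 vs Vc43: 6
  Vc150 vs Vc274: 8
  Vc150 vs Vc43: 10
  Vc274 vs Vc43: 9
The largest is 10, between Vc150 and Vc43.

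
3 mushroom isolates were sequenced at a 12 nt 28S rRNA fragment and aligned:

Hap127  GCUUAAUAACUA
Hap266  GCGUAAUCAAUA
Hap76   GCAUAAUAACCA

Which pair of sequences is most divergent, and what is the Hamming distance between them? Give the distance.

Pairwise Hamming distances:
  Hap127 vs Hap266: 3
  Hap127 vs Hap76: 2
  Hap266 vs Hap76: 4
The largest is 4, between Hap266 and Hap76.

4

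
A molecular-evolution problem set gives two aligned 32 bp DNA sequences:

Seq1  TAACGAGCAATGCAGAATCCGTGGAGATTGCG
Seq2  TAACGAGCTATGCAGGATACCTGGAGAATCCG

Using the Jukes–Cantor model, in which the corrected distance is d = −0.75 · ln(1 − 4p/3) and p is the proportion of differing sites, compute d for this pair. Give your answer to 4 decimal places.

0.2158

Differing sites — 9:A/T; 16:A/G; 19:C/A; 21:G/C; 28:T/A; 30:G/C.
p = 6/32 = 0.187500.
d = −0.75 · ln(1 − (4/3)·0.187500) = −0.75 · ln(0.750000) = −0.75 · (-0.287682) = 0.2158.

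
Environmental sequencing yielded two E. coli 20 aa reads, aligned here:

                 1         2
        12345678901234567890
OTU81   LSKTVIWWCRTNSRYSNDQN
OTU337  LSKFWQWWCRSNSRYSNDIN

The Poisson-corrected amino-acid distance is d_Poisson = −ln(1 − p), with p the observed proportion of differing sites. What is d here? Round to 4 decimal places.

0.2877

Differing sites — 4:T/F; 5:V/W; 6:I/Q; 11:T/S; 19:Q/I.
p = 5/20 = 0.250000.
d = −ln(1 − 0.250000) = −ln(0.750000) = 0.2877.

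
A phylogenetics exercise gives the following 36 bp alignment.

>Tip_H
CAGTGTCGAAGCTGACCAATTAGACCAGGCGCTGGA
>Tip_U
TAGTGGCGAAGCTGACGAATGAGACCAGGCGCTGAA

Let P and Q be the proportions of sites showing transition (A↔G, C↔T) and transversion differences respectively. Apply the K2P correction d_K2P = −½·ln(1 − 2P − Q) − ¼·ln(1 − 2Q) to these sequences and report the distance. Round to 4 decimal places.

The sequences differ at positions 1 (C/T, transition), 6 (T/G, transversion), 17 (C/G, transversion), 21 (T/G, transversion), 35 (G/A, transition).
Of the 5 differences, 2 transitions and 3 transversions over 36 sites: P = 2/36 = 0.055556, Q = 3/36 = 0.083333.
d = −0.5·ln(0.805555) − 0.25·ln(0.833334) = −0.5·(-0.216224) − 0.25·(-0.182321) = 0.1537.

0.1537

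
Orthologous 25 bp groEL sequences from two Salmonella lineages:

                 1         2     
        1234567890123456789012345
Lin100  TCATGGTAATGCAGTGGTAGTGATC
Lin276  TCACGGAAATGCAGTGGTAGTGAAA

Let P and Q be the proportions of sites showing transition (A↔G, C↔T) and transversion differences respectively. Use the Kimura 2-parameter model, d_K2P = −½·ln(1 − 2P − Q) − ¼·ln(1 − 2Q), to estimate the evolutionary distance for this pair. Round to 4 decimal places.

0.1802

The sequences differ at positions 4 (T/C, transition), 7 (T/A, transversion), 24 (T/A, transversion), 25 (C/A, transversion).
Of the 4 differences, 1 transition and 3 transversions over 25 sites: P = 1/25 = 0.040000, Q = 3/25 = 0.120000.
d = −0.5·ln(0.800000) − 0.25·ln(0.760000) = −0.5·(-0.223144) − 0.25·(-0.274437) = 0.1802.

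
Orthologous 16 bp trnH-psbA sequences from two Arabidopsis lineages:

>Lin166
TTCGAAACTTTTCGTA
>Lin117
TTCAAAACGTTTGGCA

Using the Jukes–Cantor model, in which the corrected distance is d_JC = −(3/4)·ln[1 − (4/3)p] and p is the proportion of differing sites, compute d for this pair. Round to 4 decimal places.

Mismatches occur at site 4 (G↔A), site 9 (T↔G), site 13 (C↔G), site 15 (T↔C).
p = 4/16 = 0.250000.
d = −0.75 · ln(1 − (4/3)·0.250000) = −0.75 · ln(0.666667) = −0.75 · (-0.405465) = 0.3041.

0.3041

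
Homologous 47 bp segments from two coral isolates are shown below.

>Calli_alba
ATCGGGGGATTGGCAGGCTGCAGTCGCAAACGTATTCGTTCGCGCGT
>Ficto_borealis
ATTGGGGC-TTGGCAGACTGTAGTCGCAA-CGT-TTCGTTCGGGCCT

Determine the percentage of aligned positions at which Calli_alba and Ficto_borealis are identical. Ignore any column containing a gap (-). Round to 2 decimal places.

Excluding the 3 gap columns leaves 44 comparable sites.
Differing sites — 3:C/T; 8:G/C; 17:G/A; 21:C/T; 43:C/G; 46:G/C.
38 of the 44 comparable sites match, so the percent identity is 38/44 × 100 = 86.36%.

86.36%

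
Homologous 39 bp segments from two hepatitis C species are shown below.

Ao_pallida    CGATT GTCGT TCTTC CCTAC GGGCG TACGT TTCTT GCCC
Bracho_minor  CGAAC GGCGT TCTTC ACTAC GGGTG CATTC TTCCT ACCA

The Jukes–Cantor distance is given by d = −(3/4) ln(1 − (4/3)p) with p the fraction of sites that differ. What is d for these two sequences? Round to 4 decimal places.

0.3961

Mismatches occur at site 4 (T↔A), site 5 (T↔C), site 7 (T↔G), site 16 (C↔A), site 24 (C↔T), site 26 (T↔C), site 28 (C↔T), site 29 (G↔T), site 30 (T↔C), site 34 (T↔C), site 36 (G↔A), site 39 (C↔A).
p = 12/39 = 0.307692.
d = −0.75 · ln(1 − (4/3)·0.307692) = −0.75 · ln(0.589744) = −0.75 · (-0.528067) = 0.3961.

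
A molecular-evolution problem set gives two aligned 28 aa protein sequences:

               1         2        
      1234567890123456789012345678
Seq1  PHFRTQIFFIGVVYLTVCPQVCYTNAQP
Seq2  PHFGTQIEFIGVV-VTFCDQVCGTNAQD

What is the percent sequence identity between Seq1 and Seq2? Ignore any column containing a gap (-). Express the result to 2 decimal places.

Excluding the 1 gap column leaves 27 comparable sites.
Differing sites — 4:R/G; 8:F/E; 15:L/V; 17:V/F; 19:P/D; 23:Y/G; 28:P/D.
20 of the 27 comparable sites match, so the percent identity is 20/27 × 100 = 74.07%.

74.07%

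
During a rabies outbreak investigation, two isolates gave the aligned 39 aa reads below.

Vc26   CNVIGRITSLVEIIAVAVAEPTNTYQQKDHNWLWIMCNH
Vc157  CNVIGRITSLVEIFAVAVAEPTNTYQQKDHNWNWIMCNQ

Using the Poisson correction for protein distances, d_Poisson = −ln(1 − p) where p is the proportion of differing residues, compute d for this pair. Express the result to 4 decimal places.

0.0800

Mismatches occur at site 14 (I↔F), site 33 (L↔N), site 39 (H↔Q).
p = 3/39 = 0.076923.
d = −ln(1 − 0.076923) = −ln(0.923077) = 0.0800.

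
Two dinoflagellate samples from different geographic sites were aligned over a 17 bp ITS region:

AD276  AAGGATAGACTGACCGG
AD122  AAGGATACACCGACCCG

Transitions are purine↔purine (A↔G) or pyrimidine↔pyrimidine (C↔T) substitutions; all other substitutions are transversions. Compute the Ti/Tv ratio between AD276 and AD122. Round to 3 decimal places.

Mismatches occur at site 8 (G↔C, transversion), site 11 (T↔C, transition), site 16 (G↔C, transversion).
Of the 3 differences, 1 transition and 2 transversions, so Ti/Tv = 1/2 = 0.500.

0.500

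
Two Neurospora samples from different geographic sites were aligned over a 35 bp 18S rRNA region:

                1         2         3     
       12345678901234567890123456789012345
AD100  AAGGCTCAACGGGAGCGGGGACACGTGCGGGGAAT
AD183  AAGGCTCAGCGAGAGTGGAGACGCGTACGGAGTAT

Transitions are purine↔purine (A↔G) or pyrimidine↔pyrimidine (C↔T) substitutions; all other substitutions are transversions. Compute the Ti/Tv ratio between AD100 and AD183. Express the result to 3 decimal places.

Mismatches occur at site 9 (A/G, transition), site 12 (G/A, transition), site 16 (C/T, transition), site 19 (G/A, transition), site 23 (A/G, transition), site 27 (G/A, transition), site 31 (G/A, transition), site 33 (A/T, transversion).
Of the 8 differences, 7 transitions and 1 transversion, so Ti/Tv = 7/1 = 7.000.

7.000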